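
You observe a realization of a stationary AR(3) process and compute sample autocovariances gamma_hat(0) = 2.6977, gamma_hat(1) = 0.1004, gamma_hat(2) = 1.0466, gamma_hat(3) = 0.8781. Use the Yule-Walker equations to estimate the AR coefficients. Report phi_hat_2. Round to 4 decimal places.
\hat\phi_{2} = 0.3790

The Yule-Walker equations for an AR(p) process read, in matrix form,
  Gamma_p phi = r_p,   with   (Gamma_p)_{ij} = gamma(|i - j|),
                       (r_p)_i = gamma(i),   i,j = 1..p.
Substitute the sample gammas (Toeplitz matrix and right-hand side of size 3):
  Gamma_p = [[2.6977, 0.1004, 1.0466], [0.1004, 2.6977, 0.1004], [1.0466, 0.1004, 2.6977]]
  r_p     = [0.1004, 1.0466, 0.8781]
Written out (R1..R3):
  (R1) 2.6977 phi_1 + 0.1004 phi_2 + 1.0466 phi_3 = 0.1004
  (R2) 0.1004 phi_1 + 2.6977 phi_2 + 0.1004 phi_3 = 1.0466
  (R3) 1.0466 phi_1 + 0.1004 phi_2 + 2.6977 phi_3 = 0.8781
Gaussian elimination:
  R2 <- R2 - (0.1004/2.6977) R1 = R2 - (0.037217) R1:  2.693963 phi_2 + 0.061449 phi_3 = 1.042863
  R3 <- R3 - (1.0466/2.6977) R1 = R3 - (0.38796) R1:  0.061449 phi_2 + 2.291661 phi_3 = 0.839149
  R3 <- R3 - (0.061449/2.693963) R2 = R3 - (0.02281) R2:  2.290259 phi_3 = 0.815361
Back-substitution:
  phi_hat_3 = 0.815361 / 2.290259 = 0.356013
  phi_hat_2 = (1.042863 - (0.061449)(0.356013)) / 2.693963 = 0.378991
  phi_hat_1 = (0.1004 - (0.1004)(0.378991) - (1.0466)(0.356013)) / 2.6977 = -0.115007
So phi_hat = [-0.1150, 0.3790, 0.3560].
Therefore phi_hat_2 = 0.3790.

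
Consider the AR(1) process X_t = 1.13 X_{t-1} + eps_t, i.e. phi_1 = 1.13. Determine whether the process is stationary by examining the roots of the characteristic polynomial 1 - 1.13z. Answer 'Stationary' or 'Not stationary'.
\text{Not stationary}

The AR(p) characteristic polynomial is P(z) = 1 - 1.13z.
Stationarity requires all roots to lie outside the unit circle, i.e. |z| > 1 for every root.
This is linear in z: 1 + (-1.13) z = 0  =>  z = -1/(-1.13) = 0.884956,  |z| = 0.884956.
Moduli of all roots: 0.8850.
All moduli strictly greater than 1? No.
Verdict: Not stationary.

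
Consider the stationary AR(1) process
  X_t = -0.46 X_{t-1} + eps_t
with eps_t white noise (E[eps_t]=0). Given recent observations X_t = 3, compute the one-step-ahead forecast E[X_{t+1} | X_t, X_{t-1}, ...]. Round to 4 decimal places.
E[X_{t+1} \mid \mathcal F_t] = -1.3800

For an AR(p) model X_t = c + sum_i phi_i X_{t-i} + eps_t, the
one-step-ahead conditional mean is
  E[X_{t+1} | X_t, ...] = c + sum_i phi_i X_{t+1-i}.
Substitute known values:
  E[X_{t+1} | ...] = (-0.46) * (3)
                   = -1.3800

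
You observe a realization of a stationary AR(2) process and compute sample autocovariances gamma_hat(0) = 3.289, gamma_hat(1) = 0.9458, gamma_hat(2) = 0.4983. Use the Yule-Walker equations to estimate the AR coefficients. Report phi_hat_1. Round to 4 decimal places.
\hat\phi_{1} = 0.2660

The Yule-Walker equations for an AR(p) process read, in matrix form,
  Gamma_p phi = r_p,   with   (Gamma_p)_{ij} = gamma(|i - j|),
                       (r_p)_i = gamma(i),   i,j = 1..p.
Substitute the sample gammas (Toeplitz matrix and right-hand side of size 2):
  Gamma_p = [[3.289, 0.9458], [0.9458, 3.289]]
  r_p     = [0.9458, 0.4983]
Written out:
  3.289 phi_1 + 0.9458 phi_2 = 0.9458
  0.9458 phi_1 + 3.289 phi_2 = 0.4983
Solve by Cramer's rule:
  det = gamma(0)^2 - gamma(1)^2 = (3.289)^2 - (0.9458)^2 = 10.817521 - 0.89453764 = 9.92298336
  phi_hat_1 = [gamma(1) gamma(0) - gamma(1) gamma(2)] / det = [(0.9458)(3.289) - (0.9458)(0.4983)] / 9.92298336 = 2.63944406 / 9.92298336 = 0.266
  phi_hat_2 = [gamma(0) gamma(2) - gamma(1)^2] / det = [(3.289)(0.4983) - (0.9458)^2] / 9.92298336 = 0.74437106 / 9.92298336 = 0.075
So phi_hat = [0.2660, 0.0750].
Therefore phi_hat_1 = 0.2660.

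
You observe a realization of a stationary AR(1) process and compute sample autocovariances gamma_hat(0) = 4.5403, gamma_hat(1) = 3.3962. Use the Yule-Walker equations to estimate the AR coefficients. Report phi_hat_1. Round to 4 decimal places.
\hat\phi_{1} = 0.7480

The Yule-Walker equations for an AR(p) process read, in matrix form,
  Gamma_p phi = r_p,   with   (Gamma_p)_{ij} = gamma(|i - j|),
                       (r_p)_i = gamma(i),   i,j = 1..p.
Substitute the sample gammas (Toeplitz matrix and right-hand side of size 1):
  Gamma_p = [[4.5403]]
  r_p     = [3.3962]
With p = 1 this is the single equation gamma(0) phi_1 = gamma(1):
  phi_hat_1 = gamma(1) / gamma(0) = 3.3962 / 4.5403 = 0.7480.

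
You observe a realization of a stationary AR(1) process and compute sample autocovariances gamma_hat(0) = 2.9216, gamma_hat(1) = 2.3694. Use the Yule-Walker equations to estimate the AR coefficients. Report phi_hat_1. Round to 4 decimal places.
\hat\phi_{1} = 0.8110

The Yule-Walker equations for an AR(p) process read, in matrix form,
  Gamma_p phi = r_p,   with   (Gamma_p)_{ij} = gamma(|i - j|),
                       (r_p)_i = gamma(i),   i,j = 1..p.
Substitute the sample gammas (Toeplitz matrix and right-hand side of size 1):
  Gamma_p = [[2.9216]]
  r_p     = [2.3694]
With p = 1 this is the single equation gamma(0) phi_1 = gamma(1):
  phi_hat_1 = gamma(1) / gamma(0) = 2.3694 / 2.9216 = 0.8110.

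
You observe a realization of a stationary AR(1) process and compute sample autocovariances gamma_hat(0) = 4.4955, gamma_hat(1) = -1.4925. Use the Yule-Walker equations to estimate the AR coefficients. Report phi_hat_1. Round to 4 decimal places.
\hat\phi_{1} = -0.3320

The Yule-Walker equations for an AR(p) process read, in matrix form,
  Gamma_p phi = r_p,   with   (Gamma_p)_{ij} = gamma(|i - j|),
                       (r_p)_i = gamma(i),   i,j = 1..p.
Substitute the sample gammas (Toeplitz matrix and right-hand side of size 1):
  Gamma_p = [[4.4955]]
  r_p     = [-1.4925]
With p = 1 this is the single equation gamma(0) phi_1 = gamma(1):
  phi_hat_1 = gamma(1) / gamma(0) = -1.4925 / 4.4955 = -0.3320.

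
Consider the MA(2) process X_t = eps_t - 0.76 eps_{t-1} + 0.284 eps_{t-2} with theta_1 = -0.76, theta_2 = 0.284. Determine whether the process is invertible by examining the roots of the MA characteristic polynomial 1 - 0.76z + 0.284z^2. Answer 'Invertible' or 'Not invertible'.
\text{Invertible}

The MA(q) characteristic polynomial is P(z) = 1 - 0.76z + 0.284z^2.
Invertibility requires all roots to lie outside the unit circle, i.e. |z| > 1 for every root.
Set 1 + (-0.76) z + (0.284) z^2 = 0, i.e. a z^2 + b z + c = 0 with a = 0.284, b = -0.76, c = 1.
Discriminant D = b^2 - 4ac = (-0.76)^2 - 4*(0.284)*1 = 0.5776 - (1.136) = -0.5584.
D < 0, so the roots are the complex-conjugate pair z = (-b +/- i sqrt(-D)) / (2a) = 1.338 +/- 1.3156i.
For a conjugate pair |z|^2 = z * conj(z) = (product of roots) = c/a = 1/(0.284) = 3.521127, so |z| = sqrt(3.521127) = 1.8765 for both roots.
Moduli of all roots: 1.8765, 1.8765.
All moduli strictly greater than 1? Yes.
Verdict: Invertible.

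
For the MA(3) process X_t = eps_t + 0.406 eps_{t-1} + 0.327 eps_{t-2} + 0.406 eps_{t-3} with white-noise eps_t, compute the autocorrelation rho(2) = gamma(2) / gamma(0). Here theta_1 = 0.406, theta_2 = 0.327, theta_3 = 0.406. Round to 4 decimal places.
\rho(2) = 0.3424

For an MA(q) process with theta_0 = 1, the autocovariance is
  gamma(k) = sigma^2 * sum_{i=0..q-k} theta_i * theta_{i+k},
and rho(k) = gamma(k) / gamma(0). Sigma^2 cancels.
  numerator   = (1)*(0.327) + (0.406)*(0.406) = 0.491836.
  denominator = (1)^2 + (0.406)^2 + (0.327)^2 + (0.406)^2 = 1.436601.
  rho(2) = 0.491836 / 1.436601 = 0.3424.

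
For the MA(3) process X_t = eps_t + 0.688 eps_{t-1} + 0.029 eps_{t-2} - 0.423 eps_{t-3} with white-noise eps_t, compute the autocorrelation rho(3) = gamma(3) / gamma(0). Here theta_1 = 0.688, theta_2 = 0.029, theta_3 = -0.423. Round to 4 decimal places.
\rho(3) = -0.2559

For an MA(q) process with theta_0 = 1, the autocovariance is
  gamma(k) = sigma^2 * sum_{i=0..q-k} theta_i * theta_{i+k},
and rho(k) = gamma(k) / gamma(0). Sigma^2 cancels.
  numerator   = (1)*(-0.423) = -0.423.
  denominator = (1)^2 + (0.688)^2 + (0.029)^2 + (-0.423)^2 = 1.653114.
  rho(3) = -0.423 / 1.653114 = -0.2559.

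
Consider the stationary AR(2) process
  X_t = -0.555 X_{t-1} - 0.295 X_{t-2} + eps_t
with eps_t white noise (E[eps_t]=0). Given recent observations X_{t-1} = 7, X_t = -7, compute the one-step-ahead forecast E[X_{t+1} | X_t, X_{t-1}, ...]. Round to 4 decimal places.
E[X_{t+1} \mid \mathcal F_t] = 1.8200

For an AR(p) model X_t = c + sum_i phi_i X_{t-i} + eps_t, the
one-step-ahead conditional mean is
  E[X_{t+1} | X_t, ...] = c + sum_i phi_i X_{t+1-i}.
Substitute known values:
  E[X_{t+1} | ...] = (-0.555) * (-7) + (-0.295) * (7)
                   = 1.8200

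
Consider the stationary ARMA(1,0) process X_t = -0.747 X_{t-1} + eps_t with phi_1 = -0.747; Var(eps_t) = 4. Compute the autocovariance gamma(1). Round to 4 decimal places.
\gamma(1) = -6.7603

Multiply the model equation by X_{t-k} and take expectations. With theta_0 = psi_0 = 1 and psi_j the MA(infinity) weights, this gives
  gamma(k) - sum_i phi_i gamma(k-i) = c_k,
  c_k = sigma^2 * sum_{j=k..q} theta_j psi_{j-k}   (c_k = 0 for k > q),
using gamma(-m) = gamma(m).
Pure AR (q = 0): c_0 = sigma^2 = 4, c_k = 0 for k >= 1.
Equations for k = 0 and k = 1 (AR order 1):
  gamma(0) = phi_1 gamma(1) + c_0
  gamma(1) = phi_1 gamma(0) + c_1
Substituting the second into the first: gamma(0) (1 - phi_1^2) = c_0 + phi_1 c_1, so
  gamma(0) = c_0 / (1 - phi_1^2) = 4 / (1 - (-0.747)^2) = 4 / 0.441991 = 9.049958.
  gamma(1) = phi_1 gamma(0) = (-0.747)(9.049958) = -6.760319.
Therefore gamma(1) = -6.7603 (to 4 decimal places).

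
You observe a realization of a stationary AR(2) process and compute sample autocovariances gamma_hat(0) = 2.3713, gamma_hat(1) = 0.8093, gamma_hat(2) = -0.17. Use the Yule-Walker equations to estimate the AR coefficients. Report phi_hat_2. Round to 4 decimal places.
\hat\phi_{2} = -0.2130

The Yule-Walker equations for an AR(p) process read, in matrix form,
  Gamma_p phi = r_p,   with   (Gamma_p)_{ij} = gamma(|i - j|),
                       (r_p)_i = gamma(i),   i,j = 1..p.
Substitute the sample gammas (Toeplitz matrix and right-hand side of size 2):
  Gamma_p = [[2.3713, 0.8093], [0.8093, 2.3713]]
  r_p     = [0.8093, -0.17]
Written out:
  2.3713 phi_1 + 0.8093 phi_2 = 0.8093
  0.8093 phi_1 + 2.3713 phi_2 = -0.17
Solve by Cramer's rule:
  det = gamma(0)^2 - gamma(1)^2 = (2.3713)^2 - (0.8093)^2 = 5.62306369 - 0.65496649 = 4.9680972
  phi_hat_1 = [gamma(1) gamma(0) - gamma(1) gamma(2)] / det = [(0.8093)(2.3713) - (0.8093)(-0.17)] / 4.9680972 = 2.05667409 / 4.9680972 = 0.414
  phi_hat_2 = [gamma(0) gamma(2) - gamma(1)^2] / det = [(2.3713)(-0.17) - (0.8093)^2] / 4.9680972 = -1.05808749 / 4.9680972 = -0.213
So phi_hat = [0.4140, -0.2130].
Therefore phi_hat_2 = -0.2130.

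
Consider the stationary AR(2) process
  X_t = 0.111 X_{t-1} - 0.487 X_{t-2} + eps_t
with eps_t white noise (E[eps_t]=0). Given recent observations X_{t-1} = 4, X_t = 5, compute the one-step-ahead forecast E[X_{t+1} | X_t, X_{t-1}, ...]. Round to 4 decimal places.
E[X_{t+1} \mid \mathcal F_t] = -1.3930

For an AR(p) model X_t = c + sum_i phi_i X_{t-i} + eps_t, the
one-step-ahead conditional mean is
  E[X_{t+1} | X_t, ...] = c + sum_i phi_i X_{t+1-i}.
Substitute known values:
  E[X_{t+1} | ...] = (0.111) * (5) + (-0.487) * (4)
                   = -1.3930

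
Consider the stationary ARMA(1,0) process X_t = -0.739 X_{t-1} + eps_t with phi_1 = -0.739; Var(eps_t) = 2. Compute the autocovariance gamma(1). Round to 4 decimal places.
\gamma(1) = -3.2564

Multiply the model equation by X_{t-k} and take expectations. With theta_0 = psi_0 = 1 and psi_j the MA(infinity) weights, this gives
  gamma(k) - sum_i phi_i gamma(k-i) = c_k,
  c_k = sigma^2 * sum_{j=k..q} theta_j psi_{j-k}   (c_k = 0 for k > q),
using gamma(-m) = gamma(m).
Pure AR (q = 0): c_0 = sigma^2 = 2, c_k = 0 for k >= 1.
Equations for k = 0 and k = 1 (AR order 1):
  gamma(0) = phi_1 gamma(1) + c_0
  gamma(1) = phi_1 gamma(0) + c_1
Substituting the second into the first: gamma(0) (1 - phi_1^2) = c_0 + phi_1 c_1, so
  gamma(0) = c_0 / (1 - phi_1^2) = 2 / (1 - (-0.739)^2) = 2 / 0.453879 = 4.406461.
  gamma(1) = phi_1 gamma(0) = (-0.739)(4.406461) = -3.256374.
Therefore gamma(1) = -3.2564 (to 4 decimal places).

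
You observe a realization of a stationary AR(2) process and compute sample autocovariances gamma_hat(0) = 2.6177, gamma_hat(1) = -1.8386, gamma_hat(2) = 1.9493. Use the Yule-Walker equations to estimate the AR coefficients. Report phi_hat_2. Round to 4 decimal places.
\hat\phi_{2} = 0.4960

The Yule-Walker equations for an AR(p) process read, in matrix form,
  Gamma_p phi = r_p,   with   (Gamma_p)_{ij} = gamma(|i - j|),
                       (r_p)_i = gamma(i),   i,j = 1..p.
Substitute the sample gammas (Toeplitz matrix and right-hand side of size 2):
  Gamma_p = [[2.6177, -1.8386], [-1.8386, 2.6177]]
  r_p     = [-1.8386, 1.9493]
Written out:
  2.6177 phi_1 - 1.8386 phi_2 = -1.8386
  -1.8386 phi_1 + 2.6177 phi_2 = 1.9493
Solve by Cramer's rule:
  det = gamma(0)^2 - gamma(1)^2 = (2.6177)^2 - (-1.8386)^2 = 6.85235329 - 3.38044996 = 3.47190333
  phi_hat_1 = [gamma(1) gamma(0) - gamma(1) gamma(2)] / det = [(-1.8386)(2.6177) - (-1.8386)(1.9493)] / 3.47190333 = -1.22892024 / 3.47190333 = -0.354
  phi_hat_2 = [gamma(0) gamma(2) - gamma(1)^2] / det = [(2.6177)(1.9493) - (-1.8386)^2] / 3.47190333 = 1.72223265 / 3.47190333 = 0.496
So phi_hat = [-0.3540, 0.4960].
Therefore phi_hat_2 = 0.4960.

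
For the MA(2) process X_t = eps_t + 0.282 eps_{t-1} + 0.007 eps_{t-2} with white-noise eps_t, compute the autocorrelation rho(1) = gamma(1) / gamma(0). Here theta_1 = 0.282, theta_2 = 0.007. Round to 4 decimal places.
\rho(1) = 0.2630

For an MA(q) process with theta_0 = 1, the autocovariance is
  gamma(k) = sigma^2 * sum_{i=0..q-k} theta_i * theta_{i+k},
and rho(k) = gamma(k) / gamma(0). Sigma^2 cancels.
  numerator   = (1)*(0.282) + (0.282)*(0.007) = 0.283974.
  denominator = (1)^2 + (0.282)^2 + (0.007)^2 = 1.079573.
  rho(1) = 0.283974 / 1.079573 = 0.2630.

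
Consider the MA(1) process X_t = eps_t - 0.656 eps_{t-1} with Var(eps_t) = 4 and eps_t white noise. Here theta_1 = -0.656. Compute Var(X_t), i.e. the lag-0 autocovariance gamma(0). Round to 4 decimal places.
\gamma(0) = 5.7213

For an MA(q) process X_t = eps_t + sum_i theta_i eps_{t-i} with
Var(eps_t) = sigma^2, the variance is
  gamma(0) = sigma^2 * (1 + sum_i theta_i^2).
  sum_i theta_i^2 = (-0.656)^2 = 0.430336.
  gamma(0) = 4 * (1 + 0.430336) = 4 * 1.430336 = 5.721344, which rounds to 5.7213.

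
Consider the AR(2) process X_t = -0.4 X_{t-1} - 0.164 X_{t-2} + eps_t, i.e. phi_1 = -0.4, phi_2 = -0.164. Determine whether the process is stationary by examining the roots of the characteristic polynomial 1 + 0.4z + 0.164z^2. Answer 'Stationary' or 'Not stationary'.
\text{Stationary}

The AR(p) characteristic polynomial is P(z) = 1 + 0.4z + 0.164z^2.
Stationarity requires all roots to lie outside the unit circle, i.e. |z| > 1 for every root.
Set 1 + (0.4) z + (0.164) z^2 = 0, i.e. a z^2 + b z + c = 0 with a = 0.164, b = 0.4, c = 1.
Discriminant D = b^2 - 4ac = (0.4)^2 - 4*(0.164)*1 = 0.16 - (0.656) = -0.496.
D < 0, so the roots are the complex-conjugate pair z = (-b +/- i sqrt(-D)) / (2a) = -1.2195 +/- 2.1472i.
For a conjugate pair |z|^2 = z * conj(z) = (product of roots) = c/a = 1/(0.164) = 6.097561, so |z| = sqrt(6.097561) = 2.4693 for both roots.
Moduli of all roots: 2.4693, 2.4693.
All moduli strictly greater than 1? Yes.
Verdict: Stationary.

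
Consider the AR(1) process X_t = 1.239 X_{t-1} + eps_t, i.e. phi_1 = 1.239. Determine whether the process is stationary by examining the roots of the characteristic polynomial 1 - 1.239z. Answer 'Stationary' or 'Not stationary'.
\text{Not stationary}

The AR(p) characteristic polynomial is P(z) = 1 - 1.239z.
Stationarity requires all roots to lie outside the unit circle, i.e. |z| > 1 for every root.
This is linear in z: 1 + (-1.239) z = 0  =>  z = -1/(-1.239) = 0.807103,  |z| = 0.807103.
Moduli of all roots: 0.8071.
All moduli strictly greater than 1? No.
Verdict: Not stationary.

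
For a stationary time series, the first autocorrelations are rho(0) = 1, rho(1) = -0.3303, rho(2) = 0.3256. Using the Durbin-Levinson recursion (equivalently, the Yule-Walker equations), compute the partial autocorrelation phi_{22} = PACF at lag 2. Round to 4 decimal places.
\phi_{22} = 0.2430

The PACF at lag k is phi_{kk}, the last component of the solution
to the Yule-Walker system G_k phi = r_k where
  (G_k)_{ij} = rho(|i - j|), (r_k)_i = rho(i), i,j = 1..k.
Equivalently, Durbin-Levinson gives phi_{kk} iteratively:
  phi_{11} = rho(1)
  phi_{kk} = [rho(k) - sum_{j=1..k-1} phi_{k-1,j} rho(k-j)]
            / [1 - sum_{j=1..k-1} phi_{k-1,j} rho(j)],
  phi_{k,j} = phi_{k-1,j} - phi_{kk} phi_{k-1,k-j},  j = 1..k-1.
Step k = 1:
  phi_11 = rho(1) = -0.3303.
Step k = 2:
  phi_22 = [rho(2) - phi_11 rho(1)] / [1 - phi_11 rho(1)] = [0.3256 - (-0.3303)(-0.3303)] / [1 - (-0.3303)(-0.3303)]
         = 0.21650191 / 0.89090191 = 0.243.
Therefore phi_{22} = 0.2430.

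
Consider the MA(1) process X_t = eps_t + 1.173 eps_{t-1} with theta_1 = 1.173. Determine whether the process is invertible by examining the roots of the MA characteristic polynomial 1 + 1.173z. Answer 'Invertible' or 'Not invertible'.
\text{Not invertible}

The MA(q) characteristic polynomial is P(z) = 1 + 1.173z.
Invertibility requires all roots to lie outside the unit circle, i.e. |z| > 1 for every root.
This is linear in z: 1 + (1.173) z = 0  =>  z = -1/(1.173) = -0.852515,  |z| = 0.852515.
Moduli of all roots: 0.8525.
All moduli strictly greater than 1? No.
Verdict: Not invertible.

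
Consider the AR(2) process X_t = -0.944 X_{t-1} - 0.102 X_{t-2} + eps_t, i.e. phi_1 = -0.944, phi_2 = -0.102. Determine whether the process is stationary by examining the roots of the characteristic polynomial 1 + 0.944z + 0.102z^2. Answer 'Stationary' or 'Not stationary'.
\text{Stationary}

The AR(p) characteristic polynomial is P(z) = 1 + 0.944z + 0.102z^2.
Stationarity requires all roots to lie outside the unit circle, i.e. |z| > 1 for every root.
Set 1 + (0.944) z + (0.102) z^2 = 0, i.e. a z^2 + b z + c = 0 with a = 0.102, b = 0.944, c = 1.
Discriminant D = b^2 - 4ac = (0.944)^2 - 4*(0.102)*1 = 0.891136 - (0.408) = 0.483136.
D >= 0, so the roots are real: z = (-b +/- sqrt(D)) / (2a) = (-0.944 +/- 0.69508) / (0.204).
  z_1 = (-0.944 + 0.69508) / (0.204) = -1.2202,   |z_1| = 1.2202.
  z_2 = (-0.944 - 0.69508) / (0.204) = -8.0347,   |z_2| = 8.0347.
Moduli of all roots: 1.2202, 8.0347.
All moduli strictly greater than 1? Yes.
Verdict: Stationary.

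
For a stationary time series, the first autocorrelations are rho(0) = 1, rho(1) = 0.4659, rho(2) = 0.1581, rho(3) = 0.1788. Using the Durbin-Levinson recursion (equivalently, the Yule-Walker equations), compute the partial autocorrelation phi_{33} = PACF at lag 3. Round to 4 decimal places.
\phi_{33} = 0.1730

The PACF at lag k is phi_{kk}, the last component of the solution
to the Yule-Walker system G_k phi = r_k where
  (G_k)_{ij} = rho(|i - j|), (r_k)_i = rho(i), i,j = 1..k.
Equivalently, Durbin-Levinson gives phi_{kk} iteratively:
  phi_{11} = rho(1)
  phi_{kk} = [rho(k) - sum_{j=1..k-1} phi_{k-1,j} rho(k-j)]
            / [1 - sum_{j=1..k-1} phi_{k-1,j} rho(j)],
  phi_{k,j} = phi_{k-1,j} - phi_{kk} phi_{k-1,k-j},  j = 1..k-1.
Step k = 1:
  phi_11 = rho(1) = 0.4659.
Step k = 2:
  phi_22 = [rho(2) - phi_11 rho(1)] / [1 - phi_11 rho(1)] = [0.1581 - (0.4659)(0.4659)] / [1 - (0.4659)(0.4659)]
         = -0.05896281 / 0.78293719 = -0.07531.
  Update: phi_21 = phi_11 - phi_22 phi_11 = 0.4659 - (-0.07531)(0.4659) = 0.500987.
Step k = 3:
  phi_33 = [rho(3) - phi_21 rho(2) - phi_22 rho(1)] / [1 - phi_21 rho(1) - phi_22 rho(2)]
    numerator   = 0.1788 - (0.500987)(0.1581) - (-0.07531)(0.4659) = 0.1346808
    denominator = 1 - (0.500987)(0.4659) - (-0.07531)(0.1581) = 0.77849672
  phi_33 = 0.1346808 / 0.77849672 = 0.173.
Therefore phi_{33} = 0.1730.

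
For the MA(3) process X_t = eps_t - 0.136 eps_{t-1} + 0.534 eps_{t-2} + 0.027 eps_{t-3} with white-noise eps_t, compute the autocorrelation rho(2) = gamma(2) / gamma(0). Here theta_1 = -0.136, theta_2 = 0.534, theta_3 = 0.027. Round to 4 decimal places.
\rho(2) = 0.4066

For an MA(q) process with theta_0 = 1, the autocovariance is
  gamma(k) = sigma^2 * sum_{i=0..q-k} theta_i * theta_{i+k},
and rho(k) = gamma(k) / gamma(0). Sigma^2 cancels.
  numerator   = (1)*(0.534) + (-0.136)*(0.027) = 0.530328.
  denominator = (1)^2 + (-0.136)^2 + (0.534)^2 + (0.027)^2 = 1.304381.
  rho(2) = 0.530328 / 1.304381 = 0.4066.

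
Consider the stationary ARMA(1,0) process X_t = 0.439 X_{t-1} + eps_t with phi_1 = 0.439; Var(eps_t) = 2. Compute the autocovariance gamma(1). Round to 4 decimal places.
\gamma(1) = 1.0876

Multiply the model equation by X_{t-k} and take expectations. With theta_0 = psi_0 = 1 and psi_j the MA(infinity) weights, this gives
  gamma(k) - sum_i phi_i gamma(k-i) = c_k,
  c_k = sigma^2 * sum_{j=k..q} theta_j psi_{j-k}   (c_k = 0 for k > q),
using gamma(-m) = gamma(m).
Pure AR (q = 0): c_0 = sigma^2 = 2, c_k = 0 for k >= 1.
Equations for k = 0 and k = 1 (AR order 1):
  gamma(0) = phi_1 gamma(1) + c_0
  gamma(1) = phi_1 gamma(0) + c_1
Substituting the second into the first: gamma(0) (1 - phi_1^2) = c_0 + phi_1 c_1, so
  gamma(0) = c_0 / (1 - phi_1^2) = 2 / (1 - (0.439)^2) = 2 / 0.807279 = 2.477458.
  gamma(1) = phi_1 gamma(0) = (0.439)(2.477458) = 1.087604.
Therefore gamma(1) = 1.0876 (to 4 decimal places).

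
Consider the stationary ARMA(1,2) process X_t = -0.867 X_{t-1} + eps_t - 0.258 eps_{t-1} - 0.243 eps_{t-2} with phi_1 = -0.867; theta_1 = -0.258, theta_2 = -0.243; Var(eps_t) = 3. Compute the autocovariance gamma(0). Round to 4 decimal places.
\gamma(0) = 13.2771

Multiply the model equation by X_{t-k} and take expectations. With theta_0 = psi_0 = 1 and psi_j the MA(infinity) weights, this gives
  gamma(k) - sum_i phi_i gamma(k-i) = c_k,
  c_k = sigma^2 * sum_{j=k..q} theta_j psi_{j-k}   (c_k = 0 for k > q),
using gamma(-m) = gamma(m).
psi-weights needed (psi_j = theta_j + sum_i phi_i psi_{j-i}):
  psi_1 = theta_1 + phi_1 = -0.258 + (-0.867) = -1.125
  psi_2 = theta_2 + phi_1 psi_1 = -0.243 + (-0.867)(-1.125) = 0.732375
Right-hand sides:
  c_0 = sigma^2 (1 + theta_1 psi_1 + theta_2 psi_2) = 3 * (1 + (-0.258)(-1.125) + (-0.243)(0.732375)) = 3 * 1.112283 = 3.336849
  c_1 = sigma^2 (theta_1 + theta_2 psi_1) = 3 * (-0.258 + (-0.243)(-1.125)) = 0.046125
  c_2 = sigma^2 theta_2 = 3 * (-0.243) = -0.729
Equations for k = 0 and k = 1 (AR order 1):
  gamma(0) = phi_1 gamma(1) + c_0
  gamma(1) = phi_1 gamma(0) + c_1
Substituting the second into the first: gamma(0) (1 - phi_1^2) = c_0 + phi_1 c_1, so
  gamma(0) = (c_0 + phi_1 c_1) / (1 - phi_1^2) = (3.336849 + (-0.867)(0.046125)) / (1 - (-0.867)^2) = 3.296858 / 0.248311 = 13.277133.
Therefore gamma(0) = 13.2771 (to 4 decimal places).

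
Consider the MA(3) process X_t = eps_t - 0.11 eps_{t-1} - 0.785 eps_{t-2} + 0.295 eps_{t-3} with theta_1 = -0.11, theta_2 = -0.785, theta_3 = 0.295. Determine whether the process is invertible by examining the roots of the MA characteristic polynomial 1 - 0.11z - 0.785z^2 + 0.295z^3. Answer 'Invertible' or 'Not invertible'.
\text{Invertible}

The MA(q) characteristic polynomial is P(z) = 1 - 0.11z - 0.785z^2 + 0.295z^3.
Invertibility requires all roots to lie outside the unit circle, i.e. |z| > 1 for every root.
Degree 3: look for a simple real root z0 first, then factor out (1 - z/z0) and solve the remaining quadratic.
Testing z0 = 2: P(2) = 1 + (-0.11)(2) + (-0.785)(2)^2 + (0.295)(2)^3
  = 1 + (-0.22) + (-3.14) + (2.36) = 0.  So z_0 = 2 is a root, |z_0| = 2.
Divide out the factor (1 - 0.5 z) = (1 - z/z0) (since 1/z0 = 0.5):
  P(z) = (1 - 0.5 z)(1 + (0.39) z + (-0.59) z^2)
  [check: z-coef 0.39 - (0.5) = -0.11; z^2-coef -0.59 - (0.5)(0.39) = -0.785; z^3-coef -(0.5)(-0.59) = 0.295.]
Remaining roots from the quadratic factor 1 + (0.39) z + (-0.59) z^2:
  Set 1 + (0.39) z + (-0.59) z^2 = 0, i.e. a z^2 + b z + c = 0 with a = -0.59, b = 0.39, c = 1.
  Discriminant D = b^2 - 4ac = (0.39)^2 - 4*(-0.59)*1 = 0.1521 - (-2.36) = 2.5121.
  D >= 0, so the roots are real: z = (-b +/- sqrt(D)) / (2a) = (-0.39 +/- 1.584961) / (-1.18).
    z_1 = (-0.39 + 1.584961) / (-1.18) = -1.0127,   |z_1| = 1.0127.
    z_2 = (-0.39 - 1.584961) / (-1.18) = 1.6737,   |z_2| = 1.6737.
Moduli of all roots: 2.0000, 1.0127, 1.6737.
All moduli strictly greater than 1? Yes.
Verdict: Invertible.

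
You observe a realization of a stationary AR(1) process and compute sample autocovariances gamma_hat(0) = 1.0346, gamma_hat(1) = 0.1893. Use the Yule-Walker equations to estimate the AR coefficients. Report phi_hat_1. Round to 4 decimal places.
\hat\phi_{1} = 0.1830

The Yule-Walker equations for an AR(p) process read, in matrix form,
  Gamma_p phi = r_p,   with   (Gamma_p)_{ij} = gamma(|i - j|),
                       (r_p)_i = gamma(i),   i,j = 1..p.
Substitute the sample gammas (Toeplitz matrix and right-hand side of size 1):
  Gamma_p = [[1.0346]]
  r_p     = [0.1893]
With p = 1 this is the single equation gamma(0) phi_1 = gamma(1):
  phi_hat_1 = gamma(1) / gamma(0) = 0.1893 / 1.0346 = 0.1830.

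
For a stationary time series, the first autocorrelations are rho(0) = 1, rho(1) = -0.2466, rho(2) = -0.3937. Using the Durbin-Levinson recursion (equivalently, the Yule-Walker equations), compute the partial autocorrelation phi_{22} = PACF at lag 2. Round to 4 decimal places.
\phi_{22} = -0.4839

The PACF at lag k is phi_{kk}, the last component of the solution
to the Yule-Walker system G_k phi = r_k where
  (G_k)_{ij} = rho(|i - j|), (r_k)_i = rho(i), i,j = 1..k.
Equivalently, Durbin-Levinson gives phi_{kk} iteratively:
  phi_{11} = rho(1)
  phi_{kk} = [rho(k) - sum_{j=1..k-1} phi_{k-1,j} rho(k-j)]
            / [1 - sum_{j=1..k-1} phi_{k-1,j} rho(j)],
  phi_{k,j} = phi_{k-1,j} - phi_{kk} phi_{k-1,k-j},  j = 1..k-1.
Step k = 1:
  phi_11 = rho(1) = -0.2466.
Step k = 2:
  phi_22 = [rho(2) - phi_11 rho(1)] / [1 - phi_11 rho(1)] = [-0.3937 - (-0.2466)(-0.2466)] / [1 - (-0.2466)(-0.2466)]
         = -0.45451156 / 0.93918844 = -0.4839.
Therefore phi_{22} = -0.4839.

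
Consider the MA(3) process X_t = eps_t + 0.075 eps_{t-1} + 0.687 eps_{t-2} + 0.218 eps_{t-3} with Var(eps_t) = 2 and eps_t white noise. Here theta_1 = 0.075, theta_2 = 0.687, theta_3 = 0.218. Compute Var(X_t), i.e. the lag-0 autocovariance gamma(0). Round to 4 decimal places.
\gamma(0) = 3.0502

For an MA(q) process X_t = eps_t + sum_i theta_i eps_{t-i} with
Var(eps_t) = sigma^2, the variance is
  gamma(0) = sigma^2 * (1 + sum_i theta_i^2).
  sum_i theta_i^2 = (0.075)^2 + (0.687)^2 + (0.218)^2 = 0.005625 + 0.471969 + 0.047524 = 0.525118.
  gamma(0) = 2 * (1 + 0.525118) = 2 * 1.525118 = 3.050236, which rounds to 3.0502.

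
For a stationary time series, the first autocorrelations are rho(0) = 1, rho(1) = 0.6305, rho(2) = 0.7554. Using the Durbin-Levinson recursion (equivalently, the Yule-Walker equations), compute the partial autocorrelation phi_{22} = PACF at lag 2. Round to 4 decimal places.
\phi_{22} = 0.5940

The PACF at lag k is phi_{kk}, the last component of the solution
to the Yule-Walker system G_k phi = r_k where
  (G_k)_{ij} = rho(|i - j|), (r_k)_i = rho(i), i,j = 1..k.
Equivalently, Durbin-Levinson gives phi_{kk} iteratively:
  phi_{11} = rho(1)
  phi_{kk} = [rho(k) - sum_{j=1..k-1} phi_{k-1,j} rho(k-j)]
            / [1 - sum_{j=1..k-1} phi_{k-1,j} rho(j)],
  phi_{k,j} = phi_{k-1,j} - phi_{kk} phi_{k-1,k-j},  j = 1..k-1.
Step k = 1:
  phi_11 = rho(1) = 0.6305.
Step k = 2:
  phi_22 = [rho(2) - phi_11 rho(1)] / [1 - phi_11 rho(1)] = [0.7554 - (0.6305)(0.6305)] / [1 - (0.6305)(0.6305)]
         = 0.35786975 / 0.60246975 = 0.594.
Therefore phi_{22} = 0.5940.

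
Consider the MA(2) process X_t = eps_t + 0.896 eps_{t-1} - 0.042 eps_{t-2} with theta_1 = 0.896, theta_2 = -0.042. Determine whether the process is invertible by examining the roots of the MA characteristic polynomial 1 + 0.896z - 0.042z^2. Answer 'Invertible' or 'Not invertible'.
\text{Invertible}

The MA(q) characteristic polynomial is P(z) = 1 + 0.896z - 0.042z^2.
Invertibility requires all roots to lie outside the unit circle, i.e. |z| > 1 for every root.
Set 1 + (0.896) z + (-0.042) z^2 = 0, i.e. a z^2 + b z + c = 0 with a = -0.042, b = 0.896, c = 1.
Discriminant D = b^2 - 4ac = (0.896)^2 - 4*(-0.042)*1 = 0.802816 - (-0.168) = 0.970816.
D >= 0, so the roots are real: z = (-b +/- sqrt(D)) / (2a) = (-0.896 +/- 0.9853) / (-0.084).
  z_1 = (-0.896 + 0.9853) / (-0.084) = -1.0631,   |z_1| = 1.0631.
  z_2 = (-0.896 - 0.9853) / (-0.084) = 22.3964,   |z_2| = 22.3964.
Moduli of all roots: 1.0631, 22.3964.
All moduli strictly greater than 1? Yes.
Verdict: Invertible.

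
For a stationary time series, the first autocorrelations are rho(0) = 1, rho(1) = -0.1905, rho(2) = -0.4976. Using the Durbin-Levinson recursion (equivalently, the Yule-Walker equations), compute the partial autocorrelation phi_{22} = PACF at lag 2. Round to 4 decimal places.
\phi_{22} = -0.5540

The PACF at lag k is phi_{kk}, the last component of the solution
to the Yule-Walker system G_k phi = r_k where
  (G_k)_{ij} = rho(|i - j|), (r_k)_i = rho(i), i,j = 1..k.
Equivalently, Durbin-Levinson gives phi_{kk} iteratively:
  phi_{11} = rho(1)
  phi_{kk} = [rho(k) - sum_{j=1..k-1} phi_{k-1,j} rho(k-j)]
            / [1 - sum_{j=1..k-1} phi_{k-1,j} rho(j)],
  phi_{k,j} = phi_{k-1,j} - phi_{kk} phi_{k-1,k-j},  j = 1..k-1.
Step k = 1:
  phi_11 = rho(1) = -0.1905.
Step k = 2:
  phi_22 = [rho(2) - phi_11 rho(1)] / [1 - phi_11 rho(1)] = [-0.4976 - (-0.1905)(-0.1905)] / [1 - (-0.1905)(-0.1905)]
         = -0.53389025 / 0.96370975 = -0.554.
Therefore phi_{22} = -0.5540.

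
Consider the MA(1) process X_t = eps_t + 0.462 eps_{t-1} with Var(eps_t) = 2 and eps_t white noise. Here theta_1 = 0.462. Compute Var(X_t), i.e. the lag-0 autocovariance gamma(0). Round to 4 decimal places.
\gamma(0) = 2.4269

For an MA(q) process X_t = eps_t + sum_i theta_i eps_{t-i} with
Var(eps_t) = sigma^2, the variance is
  gamma(0) = sigma^2 * (1 + sum_i theta_i^2).
  sum_i theta_i^2 = (0.462)^2 = 0.213444.
  gamma(0) = 2 * (1 + 0.213444) = 2 * 1.213444 = 2.426888, which rounds to 2.4269.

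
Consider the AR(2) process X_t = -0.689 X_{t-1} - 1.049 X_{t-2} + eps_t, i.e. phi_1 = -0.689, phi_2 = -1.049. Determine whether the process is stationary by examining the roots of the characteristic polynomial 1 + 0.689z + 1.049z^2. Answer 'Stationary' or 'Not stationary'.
\text{Not stationary}

The AR(p) characteristic polynomial is P(z) = 1 + 0.689z + 1.049z^2.
Stationarity requires all roots to lie outside the unit circle, i.e. |z| > 1 for every root.
Set 1 + (0.689) z + (1.049) z^2 = 0, i.e. a z^2 + b z + c = 0 with a = 1.049, b = 0.689, c = 1.
Discriminant D = b^2 - 4ac = (0.689)^2 - 4*(1.049)*1 = 0.474721 - (4.196) = -3.721279.
D < 0, so the roots are the complex-conjugate pair z = (-b +/- i sqrt(-D)) / (2a) = -0.3284 +/- 0.9195i.
For a conjugate pair |z|^2 = z * conj(z) = (product of roots) = c/a = 1/(1.049) = 0.953289, so |z| = sqrt(0.953289) = 0.9764 for both roots.
Moduli of all roots: 0.9764, 0.9764.
All moduli strictly greater than 1? No.
Verdict: Not stationary.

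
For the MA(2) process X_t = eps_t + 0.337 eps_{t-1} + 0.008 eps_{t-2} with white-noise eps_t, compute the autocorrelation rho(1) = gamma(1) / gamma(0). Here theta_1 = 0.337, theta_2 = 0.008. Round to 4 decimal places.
\rho(1) = 0.3050

For an MA(q) process with theta_0 = 1, the autocovariance is
  gamma(k) = sigma^2 * sum_{i=0..q-k} theta_i * theta_{i+k},
and rho(k) = gamma(k) / gamma(0). Sigma^2 cancels.
  numerator   = (1)*(0.337) + (0.337)*(0.008) = 0.339696.
  denominator = (1)^2 + (0.337)^2 + (0.008)^2 = 1.113633.
  rho(1) = 0.339696 / 1.113633 = 0.3050.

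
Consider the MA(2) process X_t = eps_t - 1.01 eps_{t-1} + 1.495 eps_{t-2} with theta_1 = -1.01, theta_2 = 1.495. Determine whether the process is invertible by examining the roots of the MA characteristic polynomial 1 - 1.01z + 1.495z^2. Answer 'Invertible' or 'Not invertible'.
\text{Not invertible}

The MA(q) characteristic polynomial is P(z) = 1 - 1.01z + 1.495z^2.
Invertibility requires all roots to lie outside the unit circle, i.e. |z| > 1 for every root.
Set 1 + (-1.01) z + (1.495) z^2 = 0, i.e. a z^2 + b z + c = 0 with a = 1.495, b = -1.01, c = 1.
Discriminant D = b^2 - 4ac = (-1.01)^2 - 4*(1.495)*1 = 1.0201 - (5.98) = -4.9599.
D < 0, so the roots are the complex-conjugate pair z = (-b +/- i sqrt(-D)) / (2a) = 0.3378 +/- 0.7448i.
For a conjugate pair |z|^2 = z * conj(z) = (product of roots) = c/a = 1/(1.495) = 0.668896, so |z| = sqrt(0.668896) = 0.8179 for both roots.
Moduli of all roots: 0.8179, 0.8179.
All moduli strictly greater than 1? No.
Verdict: Not invertible.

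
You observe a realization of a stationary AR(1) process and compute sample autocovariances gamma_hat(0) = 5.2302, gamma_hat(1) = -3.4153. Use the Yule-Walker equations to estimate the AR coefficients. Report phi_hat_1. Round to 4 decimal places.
\hat\phi_{1} = -0.6530

The Yule-Walker equations for an AR(p) process read, in matrix form,
  Gamma_p phi = r_p,   with   (Gamma_p)_{ij} = gamma(|i - j|),
                       (r_p)_i = gamma(i),   i,j = 1..p.
Substitute the sample gammas (Toeplitz matrix and right-hand side of size 1):
  Gamma_p = [[5.2302]]
  r_p     = [-3.4153]
With p = 1 this is the single equation gamma(0) phi_1 = gamma(1):
  phi_hat_1 = gamma(1) / gamma(0) = -3.4153 / 5.2302 = -0.6530.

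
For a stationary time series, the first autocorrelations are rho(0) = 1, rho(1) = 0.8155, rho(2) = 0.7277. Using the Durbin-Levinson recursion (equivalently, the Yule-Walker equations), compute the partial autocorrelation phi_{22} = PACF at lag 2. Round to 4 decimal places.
\phi_{22} = 0.1871

The PACF at lag k is phi_{kk}, the last component of the solution
to the Yule-Walker system G_k phi = r_k where
  (G_k)_{ij} = rho(|i - j|), (r_k)_i = rho(i), i,j = 1..k.
Equivalently, Durbin-Levinson gives phi_{kk} iteratively:
  phi_{11} = rho(1)
  phi_{kk} = [rho(k) - sum_{j=1..k-1} phi_{k-1,j} rho(k-j)]
            / [1 - sum_{j=1..k-1} phi_{k-1,j} rho(j)],
  phi_{k,j} = phi_{k-1,j} - phi_{kk} phi_{k-1,k-j},  j = 1..k-1.
Step k = 1:
  phi_11 = rho(1) = 0.8155.
Step k = 2:
  phi_22 = [rho(2) - phi_11 rho(1)] / [1 - phi_11 rho(1)] = [0.7277 - (0.8155)(0.8155)] / [1 - (0.8155)(0.8155)]
         = 0.06265975 / 0.33495975 = 0.1871.
Therefore phi_{22} = 0.1871.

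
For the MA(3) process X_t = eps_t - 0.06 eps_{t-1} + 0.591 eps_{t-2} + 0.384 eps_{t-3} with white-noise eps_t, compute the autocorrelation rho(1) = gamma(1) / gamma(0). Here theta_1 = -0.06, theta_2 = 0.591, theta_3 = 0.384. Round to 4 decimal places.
\rho(1) = 0.0876

For an MA(q) process with theta_0 = 1, the autocovariance is
  gamma(k) = sigma^2 * sum_{i=0..q-k} theta_i * theta_{i+k},
and rho(k) = gamma(k) / gamma(0). Sigma^2 cancels.
  numerator   = (1)*(-0.06) + (-0.06)*(0.591) + (0.591)*(0.384) = 0.131484.
  denominator = (1)^2 + (-0.06)^2 + (0.591)^2 + (0.384)^2 = 1.500337.
  rho(1) = 0.131484 / 1.500337 = 0.0876.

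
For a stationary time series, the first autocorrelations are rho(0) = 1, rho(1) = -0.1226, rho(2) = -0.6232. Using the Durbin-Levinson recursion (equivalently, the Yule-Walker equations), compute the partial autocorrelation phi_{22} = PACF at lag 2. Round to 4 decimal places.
\phi_{22} = -0.6480

The PACF at lag k is phi_{kk}, the last component of the solution
to the Yule-Walker system G_k phi = r_k where
  (G_k)_{ij} = rho(|i - j|), (r_k)_i = rho(i), i,j = 1..k.
Equivalently, Durbin-Levinson gives phi_{kk} iteratively:
  phi_{11} = rho(1)
  phi_{kk} = [rho(k) - sum_{j=1..k-1} phi_{k-1,j} rho(k-j)]
            / [1 - sum_{j=1..k-1} phi_{k-1,j} rho(j)],
  phi_{k,j} = phi_{k-1,j} - phi_{kk} phi_{k-1,k-j},  j = 1..k-1.
Step k = 1:
  phi_11 = rho(1) = -0.1226.
Step k = 2:
  phi_22 = [rho(2) - phi_11 rho(1)] / [1 - phi_11 rho(1)] = [-0.6232 - (-0.1226)(-0.1226)] / [1 - (-0.1226)(-0.1226)]
         = -0.63823076 / 0.98496924 = -0.648.
Therefore phi_{22} = -0.6480.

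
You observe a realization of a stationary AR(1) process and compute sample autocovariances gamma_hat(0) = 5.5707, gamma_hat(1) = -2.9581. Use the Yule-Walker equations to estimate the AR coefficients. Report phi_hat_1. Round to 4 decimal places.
\hat\phi_{1} = -0.5310

The Yule-Walker equations for an AR(p) process read, in matrix form,
  Gamma_p phi = r_p,   with   (Gamma_p)_{ij} = gamma(|i - j|),
                       (r_p)_i = gamma(i),   i,j = 1..p.
Substitute the sample gammas (Toeplitz matrix and right-hand side of size 1):
  Gamma_p = [[5.5707]]
  r_p     = [-2.9581]
With p = 1 this is the single equation gamma(0) phi_1 = gamma(1):
  phi_hat_1 = gamma(1) / gamma(0) = -2.9581 / 5.5707 = -0.5310.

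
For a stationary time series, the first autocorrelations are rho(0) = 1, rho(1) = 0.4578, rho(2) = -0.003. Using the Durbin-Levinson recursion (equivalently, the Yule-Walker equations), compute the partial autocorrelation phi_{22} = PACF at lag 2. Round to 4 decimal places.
\phi_{22} = -0.2689

The PACF at lag k is phi_{kk}, the last component of the solution
to the Yule-Walker system G_k phi = r_k where
  (G_k)_{ij} = rho(|i - j|), (r_k)_i = rho(i), i,j = 1..k.
Equivalently, Durbin-Levinson gives phi_{kk} iteratively:
  phi_{11} = rho(1)
  phi_{kk} = [rho(k) - sum_{j=1..k-1} phi_{k-1,j} rho(k-j)]
            / [1 - sum_{j=1..k-1} phi_{k-1,j} rho(j)],
  phi_{k,j} = phi_{k-1,j} - phi_{kk} phi_{k-1,k-j},  j = 1..k-1.
Step k = 1:
  phi_11 = rho(1) = 0.4578.
Step k = 2:
  phi_22 = [rho(2) - phi_11 rho(1)] / [1 - phi_11 rho(1)] = [-0.003 - (0.4578)(0.4578)] / [1 - (0.4578)(0.4578)]
         = -0.21258084 / 0.79041916 = -0.2689.
Therefore phi_{22} = -0.2689.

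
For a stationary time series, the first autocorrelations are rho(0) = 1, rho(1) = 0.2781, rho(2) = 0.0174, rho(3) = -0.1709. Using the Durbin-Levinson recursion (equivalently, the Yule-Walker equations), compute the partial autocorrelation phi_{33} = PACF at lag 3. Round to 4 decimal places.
\phi_{33} = -0.1720

The PACF at lag k is phi_{kk}, the last component of the solution
to the Yule-Walker system G_k phi = r_k where
  (G_k)_{ij} = rho(|i - j|), (r_k)_i = rho(i), i,j = 1..k.
Equivalently, Durbin-Levinson gives phi_{kk} iteratively:
  phi_{11} = rho(1)
  phi_{kk} = [rho(k) - sum_{j=1..k-1} phi_{k-1,j} rho(k-j)]
            / [1 - sum_{j=1..k-1} phi_{k-1,j} rho(j)],
  phi_{k,j} = phi_{k-1,j} - phi_{kk} phi_{k-1,k-j},  j = 1..k-1.
Step k = 1:
  phi_11 = rho(1) = 0.2781.
Step k = 2:
  phi_22 = [rho(2) - phi_11 rho(1)] / [1 - phi_11 rho(1)] = [0.0174 - (0.2781)(0.2781)] / [1 - (0.2781)(0.2781)]
         = -0.05993961 / 0.92266039 = -0.064964.
  Update: phi_21 = phi_11 - phi_22 phi_11 = 0.2781 - (-0.064964)(0.2781) = 0.296166.
Step k = 3:
  phi_33 = [rho(3) - phi_21 rho(2) - phi_22 rho(1)] / [1 - phi_21 rho(1) - phi_22 rho(2)]
    numerator   = -0.1709 - (0.296166)(0.0174) - (-0.064964)(0.2781) = -0.15798684
    denominator = 1 - (0.296166)(0.2781) - (-0.064964)(0.0174) = 0.91876648
  phi_33 = -0.15798684 / 0.91876648 = -0.172.
Therefore phi_{33} = -0.1720.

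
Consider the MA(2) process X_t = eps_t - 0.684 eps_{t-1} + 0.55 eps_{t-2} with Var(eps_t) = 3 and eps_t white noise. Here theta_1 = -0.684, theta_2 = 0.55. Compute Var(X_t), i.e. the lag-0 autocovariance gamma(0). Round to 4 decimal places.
\gamma(0) = 5.3111

For an MA(q) process X_t = eps_t + sum_i theta_i eps_{t-i} with
Var(eps_t) = sigma^2, the variance is
  gamma(0) = sigma^2 * (1 + sum_i theta_i^2).
  sum_i theta_i^2 = (-0.684)^2 + (0.55)^2 = 0.467856 + 0.3025 = 0.770356.
  gamma(0) = 3 * (1 + 0.770356) = 3 * 1.770356 = 5.311068, which rounds to 5.3111.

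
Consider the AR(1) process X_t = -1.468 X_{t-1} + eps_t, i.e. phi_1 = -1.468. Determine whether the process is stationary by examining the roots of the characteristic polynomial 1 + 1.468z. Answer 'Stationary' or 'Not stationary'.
\text{Not stationary}

The AR(p) characteristic polynomial is P(z) = 1 + 1.468z.
Stationarity requires all roots to lie outside the unit circle, i.e. |z| > 1 for every root.
This is linear in z: 1 + (1.468) z = 0  =>  z = -1/(1.468) = -0.681199,  |z| = 0.681199.
Moduli of all roots: 0.6812.
All moduli strictly greater than 1? No.
Verdict: Not stationary.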